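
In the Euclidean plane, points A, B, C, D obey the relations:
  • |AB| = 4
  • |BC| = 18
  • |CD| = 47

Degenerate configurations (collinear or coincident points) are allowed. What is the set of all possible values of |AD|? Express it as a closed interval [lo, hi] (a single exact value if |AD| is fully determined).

|AB| ∈ {4}
|BC| ∈ {18}
|CD| ∈ {47}
|AC| ∈ [14, 22]
|BD| ∈ [29, 65]
|AD| ∈ [25, 69]

|AD| ∈ [25, 69]  (≈ [25.0000, 69.0000])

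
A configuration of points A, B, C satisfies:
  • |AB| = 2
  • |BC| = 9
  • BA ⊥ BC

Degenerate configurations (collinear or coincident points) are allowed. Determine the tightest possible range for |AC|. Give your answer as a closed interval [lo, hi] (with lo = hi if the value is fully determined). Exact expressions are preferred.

|AC| = √(85)  (≈ 9.2195)

|AB| ∈ {2}
|BC| ∈ {9}
|AC| ∈ {√(85)}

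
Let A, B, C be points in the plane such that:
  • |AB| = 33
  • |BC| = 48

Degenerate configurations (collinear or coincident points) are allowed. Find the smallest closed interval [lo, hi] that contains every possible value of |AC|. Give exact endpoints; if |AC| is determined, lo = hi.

|AC| ∈ [15, 81]  (≈ [15.0000, 81.0000])

|AB| ∈ {33}
|BC| ∈ {48}
|AC| ∈ [15, 81]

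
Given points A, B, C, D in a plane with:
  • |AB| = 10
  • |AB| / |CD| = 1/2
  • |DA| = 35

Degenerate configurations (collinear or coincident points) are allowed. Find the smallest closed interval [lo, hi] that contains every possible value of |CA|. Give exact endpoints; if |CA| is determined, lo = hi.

|AB| ∈ {10}
|AD| ∈ {35}
|CD| ∈ {20}
|BD| ∈ [25, 45]
|AC| ∈ [15, 55]
|BC| ∈ [5, 65]

|CA| ∈ [15, 55]  (≈ [15.0000, 55.0000])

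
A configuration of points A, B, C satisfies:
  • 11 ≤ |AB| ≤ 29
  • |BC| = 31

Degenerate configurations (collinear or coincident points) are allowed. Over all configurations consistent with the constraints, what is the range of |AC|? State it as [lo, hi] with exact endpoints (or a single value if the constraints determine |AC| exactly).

|AC| ∈ [2, 60]  (≈ [2.0000, 60.0000])

|AB| ∈ [11, 29]
|BC| ∈ {31}
|AC| ∈ [2, 60]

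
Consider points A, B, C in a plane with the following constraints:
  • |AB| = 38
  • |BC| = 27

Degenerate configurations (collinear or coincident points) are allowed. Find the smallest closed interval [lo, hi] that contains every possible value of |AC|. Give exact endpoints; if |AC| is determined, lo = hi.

|AB| ∈ {38}
|BC| ∈ {27}
|AC| ∈ [11, 65]

|AC| ∈ [11, 65]  (≈ [11.0000, 65.0000])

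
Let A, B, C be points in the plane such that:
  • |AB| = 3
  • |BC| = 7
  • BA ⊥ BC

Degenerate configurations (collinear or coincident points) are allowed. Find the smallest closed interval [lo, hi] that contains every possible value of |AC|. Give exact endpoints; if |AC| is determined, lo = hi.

|AB| ∈ {3}
|BC| ∈ {7}
|AC| ∈ {√(58)}

|AC| = √(58)  (≈ 7.6158)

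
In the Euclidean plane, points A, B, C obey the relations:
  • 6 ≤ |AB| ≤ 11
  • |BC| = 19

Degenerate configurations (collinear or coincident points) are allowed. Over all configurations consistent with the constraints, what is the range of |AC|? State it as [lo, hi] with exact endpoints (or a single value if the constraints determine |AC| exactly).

|AC| ∈ [8, 30]  (≈ [8.0000, 30.0000])

|AB| ∈ [6, 11]
|BC| ∈ {19}
|AC| ∈ [8, 30]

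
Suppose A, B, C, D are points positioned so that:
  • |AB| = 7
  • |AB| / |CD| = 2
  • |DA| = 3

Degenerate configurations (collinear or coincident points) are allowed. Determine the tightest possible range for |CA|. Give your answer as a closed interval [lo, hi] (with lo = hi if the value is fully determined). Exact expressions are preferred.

|CA| ∈ [1/2, 13/2]  (≈ [0.5000, 6.5000])

|AB| ∈ {7}
|AD| ∈ {3}
|CD| ∈ {7/2}
|BD| ∈ [4, 10]
|AC| ∈ [1/2, 13/2]
|BC| ∈ [1/2, 27/2]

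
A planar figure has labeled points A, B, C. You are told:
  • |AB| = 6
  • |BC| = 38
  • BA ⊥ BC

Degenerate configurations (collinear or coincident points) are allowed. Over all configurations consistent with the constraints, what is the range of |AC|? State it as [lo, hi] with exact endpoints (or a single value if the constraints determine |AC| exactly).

|AC| = 2·√(370)  (≈ 38.4708)

|AB| ∈ {6}
|BC| ∈ {38}
|AC| ∈ {2·√(370)}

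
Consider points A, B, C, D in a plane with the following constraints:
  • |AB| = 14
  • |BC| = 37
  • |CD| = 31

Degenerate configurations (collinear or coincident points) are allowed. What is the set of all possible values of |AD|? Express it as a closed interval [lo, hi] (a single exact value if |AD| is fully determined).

|AD| ∈ [0, 82]  (≈ [0.0000, 82.0000])

|AB| ∈ {14}
|BC| ∈ {37}
|CD| ∈ {31}
|AC| ∈ [23, 51]
|BD| ∈ [6, 68]
|AD| ∈ [0, 82]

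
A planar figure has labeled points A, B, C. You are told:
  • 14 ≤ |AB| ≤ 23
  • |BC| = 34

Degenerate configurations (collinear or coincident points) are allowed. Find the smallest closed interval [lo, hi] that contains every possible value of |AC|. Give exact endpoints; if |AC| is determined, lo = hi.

|AC| ∈ [11, 57]  (≈ [11.0000, 57.0000])

|AB| ∈ [14, 23]
|BC| ∈ {34}
|AC| ∈ [11, 57]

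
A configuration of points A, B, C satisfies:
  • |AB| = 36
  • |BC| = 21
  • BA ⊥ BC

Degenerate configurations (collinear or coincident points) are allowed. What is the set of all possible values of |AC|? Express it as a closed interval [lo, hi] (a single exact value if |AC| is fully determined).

|AB| ∈ {36}
|BC| ∈ {21}
|AC| ∈ {3·√(193)}

|AC| = 3·√(193)  (≈ 41.6773)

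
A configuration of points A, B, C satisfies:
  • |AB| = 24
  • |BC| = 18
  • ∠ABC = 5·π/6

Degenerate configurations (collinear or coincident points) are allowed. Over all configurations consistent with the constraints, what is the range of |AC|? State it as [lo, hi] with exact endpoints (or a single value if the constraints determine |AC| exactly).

|AC| = 6·√(12·√(3) + 25)  (≈ 40.5986)

|AB| ∈ {24}
|BC| ∈ {18}
|AC| ∈ {6·√(12·√(3) + 25)}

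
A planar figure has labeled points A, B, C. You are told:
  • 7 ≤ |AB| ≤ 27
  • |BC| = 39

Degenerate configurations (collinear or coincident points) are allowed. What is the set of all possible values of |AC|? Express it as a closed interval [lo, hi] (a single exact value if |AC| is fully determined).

|AC| ∈ [12, 66]  (≈ [12.0000, 66.0000])

|AB| ∈ [7, 27]
|BC| ∈ {39}
|AC| ∈ [12, 66]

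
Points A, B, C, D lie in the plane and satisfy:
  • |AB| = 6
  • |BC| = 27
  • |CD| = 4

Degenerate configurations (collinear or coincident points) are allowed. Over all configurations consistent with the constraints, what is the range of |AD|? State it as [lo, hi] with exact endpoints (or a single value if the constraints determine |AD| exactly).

|AB| ∈ {6}
|BC| ∈ {27}
|CD| ∈ {4}
|AC| ∈ [21, 33]
|BD| ∈ [23, 31]
|AD| ∈ [17, 37]

|AD| ∈ [17, 37]  (≈ [17.0000, 37.0000])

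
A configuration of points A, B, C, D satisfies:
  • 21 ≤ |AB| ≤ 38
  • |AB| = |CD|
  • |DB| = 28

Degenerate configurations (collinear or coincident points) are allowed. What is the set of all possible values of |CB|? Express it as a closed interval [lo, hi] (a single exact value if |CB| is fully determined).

|AB| ∈ [21, 38]
|BD| ∈ {28}
|CD| ∈ [21, 38]
|AD| ∈ [0, 66]
|BC| ∈ [0, 66]
|AC| ∈ [0, 104]

|CB| ∈ [0, 66]  (≈ [0.0000, 66.0000])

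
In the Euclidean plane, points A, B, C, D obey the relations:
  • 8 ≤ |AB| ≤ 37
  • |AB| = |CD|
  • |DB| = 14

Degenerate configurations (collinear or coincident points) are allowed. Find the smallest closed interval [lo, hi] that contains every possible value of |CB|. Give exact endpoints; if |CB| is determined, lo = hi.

|CB| ∈ [0, 51]  (≈ [0.0000, 51.0000])

|AB| ∈ [8, 37]
|BD| ∈ {14}
|CD| ∈ [8, 37]
|AD| ∈ [0, 51]
|BC| ∈ [0, 51]
|AC| ∈ [0, 88]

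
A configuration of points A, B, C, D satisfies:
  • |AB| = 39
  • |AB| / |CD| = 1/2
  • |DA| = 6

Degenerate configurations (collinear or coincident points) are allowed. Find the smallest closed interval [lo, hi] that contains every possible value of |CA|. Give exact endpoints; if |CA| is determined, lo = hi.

|CA| ∈ [72, 84]  (≈ [72.0000, 84.0000])

|AB| ∈ {39}
|AD| ∈ {6}
|CD| ∈ {78}
|BD| ∈ [33, 45]
|AC| ∈ [72, 84]
|BC| ∈ [33, 123]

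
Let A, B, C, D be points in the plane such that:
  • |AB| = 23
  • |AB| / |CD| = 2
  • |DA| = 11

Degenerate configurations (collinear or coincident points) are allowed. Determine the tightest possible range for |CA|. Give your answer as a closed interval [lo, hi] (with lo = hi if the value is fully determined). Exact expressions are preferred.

|AB| ∈ {23}
|AD| ∈ {11}
|CD| ∈ {23/2}
|BD| ∈ [12, 34]
|AC| ∈ [1/2, 45/2]
|BC| ∈ [1/2, 91/2]

|CA| ∈ [1/2, 45/2]  (≈ [0.5000, 22.5000])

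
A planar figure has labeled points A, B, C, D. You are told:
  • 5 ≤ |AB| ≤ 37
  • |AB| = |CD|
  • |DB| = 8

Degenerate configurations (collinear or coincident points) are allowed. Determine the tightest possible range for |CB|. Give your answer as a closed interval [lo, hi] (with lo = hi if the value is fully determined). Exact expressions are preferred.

|CB| ∈ [0, 45]  (≈ [0.0000, 45.0000])

|AB| ∈ [5, 37]
|BD| ∈ {8}
|CD| ∈ [5, 37]
|AD| ∈ [0, 45]
|BC| ∈ [0, 45]
|AC| ∈ [0, 82]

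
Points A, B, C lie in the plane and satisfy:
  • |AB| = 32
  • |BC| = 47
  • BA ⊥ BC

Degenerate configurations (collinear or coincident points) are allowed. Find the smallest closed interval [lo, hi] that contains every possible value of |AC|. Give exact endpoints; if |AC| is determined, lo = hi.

|AC| = √(3233)  (≈ 56.8595)

|AB| ∈ {32}
|BC| ∈ {47}
|AC| ∈ {√(3233)}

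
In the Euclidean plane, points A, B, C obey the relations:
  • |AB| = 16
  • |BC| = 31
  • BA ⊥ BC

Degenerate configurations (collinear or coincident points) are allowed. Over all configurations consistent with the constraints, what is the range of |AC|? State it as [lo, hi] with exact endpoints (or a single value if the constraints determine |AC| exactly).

|AB| ∈ {16}
|BC| ∈ {31}
|AC| ∈ {√(1217)}

|AC| = √(1217)  (≈ 34.8855)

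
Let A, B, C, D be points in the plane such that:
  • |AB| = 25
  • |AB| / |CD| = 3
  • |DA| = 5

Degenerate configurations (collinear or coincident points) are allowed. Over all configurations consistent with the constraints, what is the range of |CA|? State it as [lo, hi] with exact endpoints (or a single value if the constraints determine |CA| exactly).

|AB| ∈ {25}
|AD| ∈ {5}
|CD| ∈ {25/3}
|BD| ∈ [20, 30]
|AC| ∈ [10/3, 40/3]
|BC| ∈ [35/3, 115/3]

|CA| ∈ [10/3, 40/3]  (≈ [3.3333, 13.3333])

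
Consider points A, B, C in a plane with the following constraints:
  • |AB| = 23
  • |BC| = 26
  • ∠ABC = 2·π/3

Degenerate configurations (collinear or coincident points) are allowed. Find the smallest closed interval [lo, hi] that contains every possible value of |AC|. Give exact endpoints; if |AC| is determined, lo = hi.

|AB| ∈ {23}
|BC| ∈ {26}
|AC| ∈ {√(1803)}

|AC| = √(1803)  (≈ 42.4617)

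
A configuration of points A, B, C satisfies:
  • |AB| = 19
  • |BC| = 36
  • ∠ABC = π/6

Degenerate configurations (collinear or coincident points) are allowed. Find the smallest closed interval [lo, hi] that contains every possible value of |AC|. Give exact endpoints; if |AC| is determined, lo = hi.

|AC| = √(1657 - 684·√(3))  (≈ 21.7319)

|AB| ∈ {19}
|BC| ∈ {36}
|AC| ∈ {√(1657 - 684·√(3))}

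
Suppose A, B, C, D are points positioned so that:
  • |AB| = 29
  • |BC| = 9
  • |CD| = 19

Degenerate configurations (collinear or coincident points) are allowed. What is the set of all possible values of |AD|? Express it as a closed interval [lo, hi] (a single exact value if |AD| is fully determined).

|AD| ∈ [1, 57]  (≈ [1.0000, 57.0000])

|AB| ∈ {29}
|BC| ∈ {9}
|CD| ∈ {19}
|AC| ∈ [20, 38]
|BD| ∈ [10, 28]
|AD| ∈ [1, 57]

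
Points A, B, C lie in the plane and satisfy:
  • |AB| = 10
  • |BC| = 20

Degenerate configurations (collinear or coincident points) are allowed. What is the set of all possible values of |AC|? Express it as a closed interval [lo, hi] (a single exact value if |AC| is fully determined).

|AC| ∈ [10, 30]  (≈ [10.0000, 30.0000])

|AB| ∈ {10}
|BC| ∈ {20}
|AC| ∈ [10, 30]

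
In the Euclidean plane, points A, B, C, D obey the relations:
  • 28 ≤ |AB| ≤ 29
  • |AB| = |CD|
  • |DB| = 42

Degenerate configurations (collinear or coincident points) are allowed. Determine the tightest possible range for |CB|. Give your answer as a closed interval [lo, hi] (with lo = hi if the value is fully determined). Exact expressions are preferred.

|CB| ∈ [13, 71]  (≈ [13.0000, 71.0000])

|AB| ∈ [28, 29]
|BD| ∈ {42}
|CD| ∈ [28, 29]
|AD| ∈ [13, 71]
|BC| ∈ [13, 71]
|AC| ∈ [0, 100]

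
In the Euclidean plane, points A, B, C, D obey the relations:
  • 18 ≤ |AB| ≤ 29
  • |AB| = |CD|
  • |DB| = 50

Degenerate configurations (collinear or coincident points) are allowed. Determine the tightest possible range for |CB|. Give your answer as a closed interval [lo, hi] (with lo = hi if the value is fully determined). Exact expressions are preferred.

|CB| ∈ [21, 79]  (≈ [21.0000, 79.0000])

|AB| ∈ [18, 29]
|BD| ∈ {50}
|CD| ∈ [18, 29]
|AD| ∈ [21, 79]
|BC| ∈ [21, 79]
|AC| ∈ [0, 108]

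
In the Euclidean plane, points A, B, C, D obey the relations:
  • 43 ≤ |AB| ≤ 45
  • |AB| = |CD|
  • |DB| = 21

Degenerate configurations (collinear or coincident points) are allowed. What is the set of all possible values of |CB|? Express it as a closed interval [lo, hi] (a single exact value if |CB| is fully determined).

|CB| ∈ [22, 66]  (≈ [22.0000, 66.0000])

|AB| ∈ [43, 45]
|BD| ∈ {21}
|CD| ∈ [43, 45]
|AD| ∈ [22, 66]
|BC| ∈ [22, 66]
|AC| ∈ [0, 111]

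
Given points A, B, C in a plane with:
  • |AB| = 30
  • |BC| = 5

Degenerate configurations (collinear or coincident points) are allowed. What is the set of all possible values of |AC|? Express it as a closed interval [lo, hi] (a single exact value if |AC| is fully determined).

|AB| ∈ {30}
|BC| ∈ {5}
|AC| ∈ [25, 35]

|AC| ∈ [25, 35]  (≈ [25.0000, 35.0000])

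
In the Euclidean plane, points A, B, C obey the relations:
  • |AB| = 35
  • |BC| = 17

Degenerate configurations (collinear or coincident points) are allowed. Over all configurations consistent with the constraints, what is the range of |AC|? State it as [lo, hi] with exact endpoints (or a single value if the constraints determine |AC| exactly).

|AC| ∈ [18, 52]  (≈ [18.0000, 52.0000])

|AB| ∈ {35}
|BC| ∈ {17}
|AC| ∈ [18, 52]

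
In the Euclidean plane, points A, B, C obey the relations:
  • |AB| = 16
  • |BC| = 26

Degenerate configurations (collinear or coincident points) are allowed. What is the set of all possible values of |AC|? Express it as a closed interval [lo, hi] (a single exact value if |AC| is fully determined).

|AC| ∈ [10, 42]  (≈ [10.0000, 42.0000])

|AB| ∈ {16}
|BC| ∈ {26}
|AC| ∈ [10, 42]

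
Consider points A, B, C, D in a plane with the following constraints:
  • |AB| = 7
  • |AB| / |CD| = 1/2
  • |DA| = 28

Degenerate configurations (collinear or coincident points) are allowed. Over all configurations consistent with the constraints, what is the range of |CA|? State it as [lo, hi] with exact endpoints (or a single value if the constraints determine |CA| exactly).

|CA| ∈ [14, 42]  (≈ [14.0000, 42.0000])

|AB| ∈ {7}
|AD| ∈ {28}
|CD| ∈ {14}
|BD| ∈ [21, 35]
|AC| ∈ [14, 42]
|BC| ∈ [7, 49]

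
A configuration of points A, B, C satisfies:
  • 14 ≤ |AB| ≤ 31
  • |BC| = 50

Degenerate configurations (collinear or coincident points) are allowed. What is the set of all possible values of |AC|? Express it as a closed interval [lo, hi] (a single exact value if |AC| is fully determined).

|AC| ∈ [19, 81]  (≈ [19.0000, 81.0000])

|AB| ∈ [14, 31]
|BC| ∈ {50}
|AC| ∈ [19, 81]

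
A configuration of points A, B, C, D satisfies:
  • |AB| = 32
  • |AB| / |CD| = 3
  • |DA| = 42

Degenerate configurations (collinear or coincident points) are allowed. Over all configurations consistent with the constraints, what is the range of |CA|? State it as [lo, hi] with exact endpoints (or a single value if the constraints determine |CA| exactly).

|CA| ∈ [94/3, 158/3]  (≈ [31.3333, 52.6667])

|AB| ∈ {32}
|AD| ∈ {42}
|CD| ∈ {32/3}
|BD| ∈ [10, 74]
|AC| ∈ [94/3, 158/3]
|BC| ∈ [0, 254/3]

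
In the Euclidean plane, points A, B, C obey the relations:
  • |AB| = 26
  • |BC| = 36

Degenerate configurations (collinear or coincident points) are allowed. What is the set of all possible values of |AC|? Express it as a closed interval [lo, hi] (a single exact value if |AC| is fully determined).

|AB| ∈ {26}
|BC| ∈ {36}
|AC| ∈ [10, 62]

|AC| ∈ [10, 62]  (≈ [10.0000, 62.0000])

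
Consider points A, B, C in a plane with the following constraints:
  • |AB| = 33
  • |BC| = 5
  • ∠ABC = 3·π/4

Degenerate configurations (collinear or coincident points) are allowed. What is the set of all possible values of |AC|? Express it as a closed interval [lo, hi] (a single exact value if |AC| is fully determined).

|AC| = √(165·√(2) + 1114)  (≈ 36.7062)

|AB| ∈ {33}
|BC| ∈ {5}
|AC| ∈ {√(165·√(2) + 1114)}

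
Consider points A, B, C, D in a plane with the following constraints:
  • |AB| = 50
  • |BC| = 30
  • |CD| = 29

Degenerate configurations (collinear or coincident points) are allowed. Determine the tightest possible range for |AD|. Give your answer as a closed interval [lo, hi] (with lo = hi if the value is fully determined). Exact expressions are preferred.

|AB| ∈ {50}
|BC| ∈ {30}
|CD| ∈ {29}
|AC| ∈ [20, 80]
|BD| ∈ [1, 59]
|AD| ∈ [0, 109]

|AD| ∈ [0, 109]  (≈ [0.0000, 109.0000])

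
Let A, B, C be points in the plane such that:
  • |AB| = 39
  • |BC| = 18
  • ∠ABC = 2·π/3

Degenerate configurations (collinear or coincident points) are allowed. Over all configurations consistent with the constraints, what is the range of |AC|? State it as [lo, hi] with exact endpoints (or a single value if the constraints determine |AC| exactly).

|AB| ∈ {39}
|BC| ∈ {18}
|AC| ∈ {3·√(283)}

|AC| = 3·√(283)  (≈ 50.4678)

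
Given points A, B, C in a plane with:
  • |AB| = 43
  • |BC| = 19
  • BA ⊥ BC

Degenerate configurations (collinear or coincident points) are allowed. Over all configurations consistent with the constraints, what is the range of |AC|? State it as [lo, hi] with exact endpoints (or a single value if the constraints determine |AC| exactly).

|AB| ∈ {43}
|BC| ∈ {19}
|AC| ∈ {√(2210)}

|AC| = √(2210)  (≈ 47.0106)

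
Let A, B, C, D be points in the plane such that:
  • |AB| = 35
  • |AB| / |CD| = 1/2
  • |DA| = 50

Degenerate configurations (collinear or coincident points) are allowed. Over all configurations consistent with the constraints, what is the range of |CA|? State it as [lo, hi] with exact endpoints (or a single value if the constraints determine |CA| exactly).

|CA| ∈ [20, 120]  (≈ [20.0000, 120.0000])

|AB| ∈ {35}
|AD| ∈ {50}
|CD| ∈ {70}
|BD| ∈ [15, 85]
|AC| ∈ [20, 120]
|BC| ∈ [0, 155]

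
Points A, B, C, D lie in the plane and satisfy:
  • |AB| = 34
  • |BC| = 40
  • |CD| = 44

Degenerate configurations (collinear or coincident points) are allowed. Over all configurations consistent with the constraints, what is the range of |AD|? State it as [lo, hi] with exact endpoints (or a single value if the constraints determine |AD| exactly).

|AB| ∈ {34}
|BC| ∈ {40}
|CD| ∈ {44}
|AC| ∈ [6, 74]
|BD| ∈ [4, 84]
|AD| ∈ [0, 118]

|AD| ∈ [0, 118]  (≈ [0.0000, 118.0000])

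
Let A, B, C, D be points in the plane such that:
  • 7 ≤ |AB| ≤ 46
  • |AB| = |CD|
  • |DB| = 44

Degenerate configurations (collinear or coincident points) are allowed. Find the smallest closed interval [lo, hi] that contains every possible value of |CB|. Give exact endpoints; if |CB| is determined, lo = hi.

|CB| ∈ [0, 90]  (≈ [0.0000, 90.0000])

|AB| ∈ [7, 46]
|BD| ∈ {44}
|CD| ∈ [7, 46]
|AD| ∈ [0, 90]
|BC| ∈ [0, 90]
|AC| ∈ [0, 136]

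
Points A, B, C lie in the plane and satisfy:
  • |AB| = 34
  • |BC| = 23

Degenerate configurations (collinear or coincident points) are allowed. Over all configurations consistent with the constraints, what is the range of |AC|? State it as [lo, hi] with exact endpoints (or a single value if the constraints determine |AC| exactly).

|AB| ∈ {34}
|BC| ∈ {23}
|AC| ∈ [11, 57]

|AC| ∈ [11, 57]  (≈ [11.0000, 57.0000])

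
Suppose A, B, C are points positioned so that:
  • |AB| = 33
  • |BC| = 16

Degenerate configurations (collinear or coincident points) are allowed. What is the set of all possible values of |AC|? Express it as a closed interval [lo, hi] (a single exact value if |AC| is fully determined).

|AB| ∈ {33}
|BC| ∈ {16}
|AC| ∈ [17, 49]

|AC| ∈ [17, 49]  (≈ [17.0000, 49.0000])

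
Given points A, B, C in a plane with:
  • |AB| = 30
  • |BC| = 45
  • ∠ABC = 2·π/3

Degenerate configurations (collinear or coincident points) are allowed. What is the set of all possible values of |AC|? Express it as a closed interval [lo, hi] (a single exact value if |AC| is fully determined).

|AC| = 15·√(19)  (≈ 65.3835)

|AB| ∈ {30}
|BC| ∈ {45}
|AC| ∈ {15·√(19)}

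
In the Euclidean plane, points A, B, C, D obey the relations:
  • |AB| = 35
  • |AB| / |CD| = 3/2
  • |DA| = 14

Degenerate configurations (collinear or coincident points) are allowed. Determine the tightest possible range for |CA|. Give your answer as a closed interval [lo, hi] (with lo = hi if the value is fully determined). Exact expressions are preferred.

|CA| ∈ [28/3, 112/3]  (≈ [9.3333, 37.3333])

|AB| ∈ {35}
|AD| ∈ {14}
|CD| ∈ {70/3}
|BD| ∈ [21, 49]
|AC| ∈ [28/3, 112/3]
|BC| ∈ [0, 217/3]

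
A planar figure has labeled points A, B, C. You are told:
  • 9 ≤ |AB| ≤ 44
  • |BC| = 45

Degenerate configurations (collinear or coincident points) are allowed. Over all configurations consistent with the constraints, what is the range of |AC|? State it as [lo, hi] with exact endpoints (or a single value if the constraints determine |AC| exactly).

|AB| ∈ [9, 44]
|BC| ∈ {45}
|AC| ∈ [1, 89]

|AC| ∈ [1, 89]  (≈ [1.0000, 89.0000])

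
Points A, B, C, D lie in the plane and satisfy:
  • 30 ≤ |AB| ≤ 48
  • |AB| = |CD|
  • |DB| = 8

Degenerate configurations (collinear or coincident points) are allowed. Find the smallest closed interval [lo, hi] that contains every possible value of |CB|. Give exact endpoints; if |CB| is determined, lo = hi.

|CB| ∈ [22, 56]  (≈ [22.0000, 56.0000])

|AB| ∈ [30, 48]
|BD| ∈ {8}
|CD| ∈ [30, 48]
|AD| ∈ [22, 56]
|BC| ∈ [22, 56]
|AC| ∈ [0, 104]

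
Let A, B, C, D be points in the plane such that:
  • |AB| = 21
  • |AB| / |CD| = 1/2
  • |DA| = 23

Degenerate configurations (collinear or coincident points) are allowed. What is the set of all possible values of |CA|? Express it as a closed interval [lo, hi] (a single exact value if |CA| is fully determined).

|AB| ∈ {21}
|AD| ∈ {23}
|CD| ∈ {42}
|BD| ∈ [2, 44]
|AC| ∈ [19, 65]
|BC| ∈ [0, 86]

|CA| ∈ [19, 65]  (≈ [19.0000, 65.0000])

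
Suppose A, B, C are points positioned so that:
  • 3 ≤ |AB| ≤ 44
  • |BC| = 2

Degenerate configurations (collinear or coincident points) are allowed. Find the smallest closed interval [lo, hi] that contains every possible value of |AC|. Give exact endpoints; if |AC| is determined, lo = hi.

|AC| ∈ [1, 46]  (≈ [1.0000, 46.0000])

|AB| ∈ [3, 44]
|BC| ∈ {2}
|AC| ∈ [1, 46]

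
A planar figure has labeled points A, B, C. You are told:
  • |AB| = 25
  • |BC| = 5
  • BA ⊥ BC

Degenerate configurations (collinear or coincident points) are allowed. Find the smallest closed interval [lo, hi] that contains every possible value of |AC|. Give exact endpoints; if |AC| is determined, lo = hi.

|AC| = 5·√(26)  (≈ 25.4951)

|AB| ∈ {25}
|BC| ∈ {5}
|AC| ∈ {5·√(26)}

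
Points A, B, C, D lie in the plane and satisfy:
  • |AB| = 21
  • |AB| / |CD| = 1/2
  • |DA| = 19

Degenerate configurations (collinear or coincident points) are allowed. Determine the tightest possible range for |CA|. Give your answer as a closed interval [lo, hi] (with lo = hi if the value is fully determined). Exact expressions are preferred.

|CA| ∈ [23, 61]  (≈ [23.0000, 61.0000])

|AB| ∈ {21}
|AD| ∈ {19}
|CD| ∈ {42}
|BD| ∈ [2, 40]
|AC| ∈ [23, 61]
|BC| ∈ [2, 82]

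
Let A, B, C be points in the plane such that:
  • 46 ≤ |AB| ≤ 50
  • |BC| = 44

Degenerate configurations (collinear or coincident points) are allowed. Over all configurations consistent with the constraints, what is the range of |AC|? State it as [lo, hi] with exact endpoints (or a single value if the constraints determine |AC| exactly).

|AC| ∈ [2, 94]  (≈ [2.0000, 94.0000])

|AB| ∈ [46, 50]
|BC| ∈ {44}
|AC| ∈ [2, 94]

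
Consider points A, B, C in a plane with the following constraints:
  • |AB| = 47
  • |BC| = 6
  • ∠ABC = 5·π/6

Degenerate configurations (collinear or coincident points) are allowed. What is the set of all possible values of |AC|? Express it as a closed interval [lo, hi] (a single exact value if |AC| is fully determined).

|AB| ∈ {47}
|BC| ∈ {6}
|AC| ∈ {√(282·√(3) + 2245)}

|AC| = √(282·√(3) + 2245)  (≈ 52.2823)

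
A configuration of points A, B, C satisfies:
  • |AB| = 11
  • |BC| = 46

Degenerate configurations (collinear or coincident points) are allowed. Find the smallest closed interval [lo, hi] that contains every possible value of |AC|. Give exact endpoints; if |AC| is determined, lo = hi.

|AB| ∈ {11}
|BC| ∈ {46}
|AC| ∈ [35, 57]

|AC| ∈ [35, 57]  (≈ [35.0000, 57.0000])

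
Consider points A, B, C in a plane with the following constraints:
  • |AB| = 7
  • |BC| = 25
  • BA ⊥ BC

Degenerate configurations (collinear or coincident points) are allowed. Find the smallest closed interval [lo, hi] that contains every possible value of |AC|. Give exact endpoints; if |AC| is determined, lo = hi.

|AB| ∈ {7}
|BC| ∈ {25}
|AC| ∈ {√(674)}

|AC| = √(674)  (≈ 25.9615)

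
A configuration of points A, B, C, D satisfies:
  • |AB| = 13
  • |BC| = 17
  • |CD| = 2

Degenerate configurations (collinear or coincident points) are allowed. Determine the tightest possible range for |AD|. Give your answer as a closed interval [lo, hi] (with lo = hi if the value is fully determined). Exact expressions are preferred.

|AB| ∈ {13}
|BC| ∈ {17}
|CD| ∈ {2}
|AC| ∈ [4, 30]
|BD| ∈ [15, 19]
|AD| ∈ [2, 32]

|AD| ∈ [2, 32]  (≈ [2.0000, 32.0000])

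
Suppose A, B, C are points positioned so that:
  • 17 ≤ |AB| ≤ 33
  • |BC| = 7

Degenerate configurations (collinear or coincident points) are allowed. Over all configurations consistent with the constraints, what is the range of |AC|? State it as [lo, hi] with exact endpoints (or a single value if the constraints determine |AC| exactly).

|AC| ∈ [10, 40]  (≈ [10.0000, 40.0000])

|AB| ∈ [17, 33]
|BC| ∈ {7}
|AC| ∈ [10, 40]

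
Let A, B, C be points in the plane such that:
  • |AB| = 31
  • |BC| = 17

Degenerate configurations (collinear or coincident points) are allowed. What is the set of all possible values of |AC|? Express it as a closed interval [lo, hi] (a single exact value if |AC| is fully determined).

|AB| ∈ {31}
|BC| ∈ {17}
|AC| ∈ [14, 48]

|AC| ∈ [14, 48]  (≈ [14.0000, 48.0000])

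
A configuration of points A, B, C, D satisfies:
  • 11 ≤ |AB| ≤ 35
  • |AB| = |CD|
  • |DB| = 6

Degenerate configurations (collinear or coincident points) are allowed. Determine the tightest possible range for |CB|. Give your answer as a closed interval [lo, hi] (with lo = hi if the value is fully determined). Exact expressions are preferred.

|CB| ∈ [5, 41]  (≈ [5.0000, 41.0000])

|AB| ∈ [11, 35]
|BD| ∈ {6}
|CD| ∈ [11, 35]
|AD| ∈ [5, 41]
|BC| ∈ [5, 41]
|AC| ∈ [0, 76]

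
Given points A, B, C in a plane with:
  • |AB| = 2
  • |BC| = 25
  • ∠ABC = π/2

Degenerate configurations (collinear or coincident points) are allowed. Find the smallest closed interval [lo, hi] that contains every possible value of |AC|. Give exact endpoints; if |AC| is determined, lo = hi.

|AB| ∈ {2}
|BC| ∈ {25}
|AC| ∈ {√(629)}

|AC| = √(629)  (≈ 25.0799)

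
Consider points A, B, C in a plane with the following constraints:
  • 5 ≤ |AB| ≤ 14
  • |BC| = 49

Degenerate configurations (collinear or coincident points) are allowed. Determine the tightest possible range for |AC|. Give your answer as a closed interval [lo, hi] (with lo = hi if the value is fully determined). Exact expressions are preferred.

|AC| ∈ [35, 63]  (≈ [35.0000, 63.0000])

|AB| ∈ [5, 14]
|BC| ∈ {49}
|AC| ∈ [35, 63]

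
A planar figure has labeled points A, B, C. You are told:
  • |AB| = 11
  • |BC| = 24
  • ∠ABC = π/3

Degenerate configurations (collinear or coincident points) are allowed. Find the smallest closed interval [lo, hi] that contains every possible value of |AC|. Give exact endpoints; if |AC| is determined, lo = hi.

|AB| ∈ {11}
|BC| ∈ {24}
|AC| ∈ {√(433)}

|AC| = √(433)  (≈ 20.8087)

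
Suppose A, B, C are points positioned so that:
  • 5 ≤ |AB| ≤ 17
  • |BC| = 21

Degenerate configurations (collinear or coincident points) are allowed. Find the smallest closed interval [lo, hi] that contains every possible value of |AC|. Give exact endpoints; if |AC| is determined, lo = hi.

|AC| ∈ [4, 38]  (≈ [4.0000, 38.0000])

|AB| ∈ [5, 17]
|BC| ∈ {21}
|AC| ∈ [4, 38]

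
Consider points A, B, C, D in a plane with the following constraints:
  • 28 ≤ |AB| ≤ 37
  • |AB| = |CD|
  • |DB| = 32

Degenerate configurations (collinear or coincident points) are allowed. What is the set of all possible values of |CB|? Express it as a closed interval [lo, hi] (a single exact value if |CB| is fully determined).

|CB| ∈ [0, 69]  (≈ [0.0000, 69.0000])

|AB| ∈ [28, 37]
|BD| ∈ {32}
|CD| ∈ [28, 37]
|AD| ∈ [0, 69]
|BC| ∈ [0, 69]
|AC| ∈ [0, 106]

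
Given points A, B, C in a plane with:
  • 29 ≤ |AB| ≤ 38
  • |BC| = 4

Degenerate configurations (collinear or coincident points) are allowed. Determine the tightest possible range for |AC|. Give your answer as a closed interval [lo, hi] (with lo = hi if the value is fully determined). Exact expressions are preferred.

|AC| ∈ [25, 42]  (≈ [25.0000, 42.0000])

|AB| ∈ [29, 38]
|BC| ∈ {4}
|AC| ∈ [25, 42]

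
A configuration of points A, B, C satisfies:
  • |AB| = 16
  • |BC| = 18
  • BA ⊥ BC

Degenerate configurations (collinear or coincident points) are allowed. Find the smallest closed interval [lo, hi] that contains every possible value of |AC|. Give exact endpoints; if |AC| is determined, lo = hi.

|AB| ∈ {16}
|BC| ∈ {18}
|AC| ∈ {2·√(145)}

|AC| = 2·√(145)  (≈ 24.0832)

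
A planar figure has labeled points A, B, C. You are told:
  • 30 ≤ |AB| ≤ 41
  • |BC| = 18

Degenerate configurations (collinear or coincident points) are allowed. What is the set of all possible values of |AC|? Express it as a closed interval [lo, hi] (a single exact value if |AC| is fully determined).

|AB| ∈ [30, 41]
|BC| ∈ {18}
|AC| ∈ [12, 59]

|AC| ∈ [12, 59]  (≈ [12.0000, 59.0000])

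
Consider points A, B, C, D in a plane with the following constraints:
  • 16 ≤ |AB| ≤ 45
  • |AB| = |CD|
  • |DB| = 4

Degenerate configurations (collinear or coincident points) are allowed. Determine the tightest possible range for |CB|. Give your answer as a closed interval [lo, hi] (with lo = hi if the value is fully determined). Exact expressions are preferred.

|CB| ∈ [12, 49]  (≈ [12.0000, 49.0000])

|AB| ∈ [16, 45]
|BD| ∈ {4}
|CD| ∈ [16, 45]
|AD| ∈ [12, 49]
|BC| ∈ [12, 49]
|AC| ∈ [0, 94]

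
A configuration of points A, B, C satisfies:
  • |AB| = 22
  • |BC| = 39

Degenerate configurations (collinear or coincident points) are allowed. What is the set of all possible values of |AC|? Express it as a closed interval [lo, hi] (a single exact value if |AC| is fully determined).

|AC| ∈ [17, 61]  (≈ [17.0000, 61.0000])

|AB| ∈ {22}
|BC| ∈ {39}
|AC| ∈ [17, 61]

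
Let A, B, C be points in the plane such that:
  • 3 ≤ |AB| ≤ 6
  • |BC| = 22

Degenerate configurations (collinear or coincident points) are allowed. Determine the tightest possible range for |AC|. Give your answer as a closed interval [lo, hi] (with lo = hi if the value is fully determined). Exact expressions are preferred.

|AC| ∈ [16, 28]  (≈ [16.0000, 28.0000])

|AB| ∈ [3, 6]
|BC| ∈ {22}
|AC| ∈ [16, 28]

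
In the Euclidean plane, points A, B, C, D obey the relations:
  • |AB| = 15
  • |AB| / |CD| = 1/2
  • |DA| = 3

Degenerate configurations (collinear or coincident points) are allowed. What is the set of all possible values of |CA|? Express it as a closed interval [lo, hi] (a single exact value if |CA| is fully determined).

|AB| ∈ {15}
|AD| ∈ {3}
|CD| ∈ {30}
|BD| ∈ [12, 18]
|AC| ∈ [27, 33]
|BC| ∈ [12, 48]

|CA| ∈ [27, 33]  (≈ [27.0000, 33.0000])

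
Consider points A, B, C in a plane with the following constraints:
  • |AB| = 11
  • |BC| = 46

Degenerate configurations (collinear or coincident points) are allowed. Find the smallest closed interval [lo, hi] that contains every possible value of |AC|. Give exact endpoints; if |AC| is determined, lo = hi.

|AC| ∈ [35, 57]  (≈ [35.0000, 57.0000])

|AB| ∈ {11}
|BC| ∈ {46}
|AC| ∈ [35, 57]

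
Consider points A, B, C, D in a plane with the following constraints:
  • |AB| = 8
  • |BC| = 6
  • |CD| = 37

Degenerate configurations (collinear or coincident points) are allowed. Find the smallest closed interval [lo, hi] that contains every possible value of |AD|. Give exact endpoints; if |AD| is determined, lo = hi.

|AD| ∈ [23, 51]  (≈ [23.0000, 51.0000])

|AB| ∈ {8}
|BC| ∈ {6}
|CD| ∈ {37}
|AC| ∈ [2, 14]
|BD| ∈ [31, 43]
|AD| ∈ [23, 51]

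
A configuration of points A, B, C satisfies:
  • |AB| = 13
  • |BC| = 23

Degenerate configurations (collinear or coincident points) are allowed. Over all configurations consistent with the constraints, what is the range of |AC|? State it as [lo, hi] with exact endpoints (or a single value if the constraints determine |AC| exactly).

|AB| ∈ {13}
|BC| ∈ {23}
|AC| ∈ [10, 36]

|AC| ∈ [10, 36]  (≈ [10.0000, 36.0000])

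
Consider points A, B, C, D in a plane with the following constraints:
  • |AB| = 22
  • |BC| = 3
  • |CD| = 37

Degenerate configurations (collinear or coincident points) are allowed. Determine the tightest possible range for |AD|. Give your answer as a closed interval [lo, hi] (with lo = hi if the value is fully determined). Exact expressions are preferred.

|AD| ∈ [12, 62]  (≈ [12.0000, 62.0000])

|AB| ∈ {22}
|BC| ∈ {3}
|CD| ∈ {37}
|AC| ∈ [19, 25]
|BD| ∈ [34, 40]
|AD| ∈ [12, 62]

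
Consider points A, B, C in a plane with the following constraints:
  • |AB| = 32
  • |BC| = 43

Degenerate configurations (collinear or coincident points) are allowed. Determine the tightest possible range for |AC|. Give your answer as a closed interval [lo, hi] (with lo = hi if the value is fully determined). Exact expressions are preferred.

|AB| ∈ {32}
|BC| ∈ {43}
|AC| ∈ [11, 75]

|AC| ∈ [11, 75]  (≈ [11.0000, 75.0000])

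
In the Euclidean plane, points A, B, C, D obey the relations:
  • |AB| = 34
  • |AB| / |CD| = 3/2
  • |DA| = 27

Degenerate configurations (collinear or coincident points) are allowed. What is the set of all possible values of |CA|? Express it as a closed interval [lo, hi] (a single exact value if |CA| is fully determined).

|AB| ∈ {34}
|AD| ∈ {27}
|CD| ∈ {68/3}
|BD| ∈ [7, 61]
|AC| ∈ [13/3, 149/3]
|BC| ∈ [0, 251/3]

|CA| ∈ [13/3, 149/3]  (≈ [4.3333, 49.6667])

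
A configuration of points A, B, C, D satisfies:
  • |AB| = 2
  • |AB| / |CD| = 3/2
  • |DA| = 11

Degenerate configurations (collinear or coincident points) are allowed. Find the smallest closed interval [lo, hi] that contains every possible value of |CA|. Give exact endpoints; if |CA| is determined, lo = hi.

|AB| ∈ {2}
|AD| ∈ {11}
|CD| ∈ {4/3}
|BD| ∈ [9, 13]
|AC| ∈ [29/3, 37/3]
|BC| ∈ [23/3, 43/3]

|CA| ∈ [29/3, 37/3]  (≈ [9.6667, 12.3333])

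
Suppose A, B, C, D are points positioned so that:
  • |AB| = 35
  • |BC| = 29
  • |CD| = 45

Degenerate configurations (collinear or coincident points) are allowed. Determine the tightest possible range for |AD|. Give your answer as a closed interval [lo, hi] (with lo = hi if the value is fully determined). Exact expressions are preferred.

|AB| ∈ {35}
|BC| ∈ {29}
|CD| ∈ {45}
|AC| ∈ [6, 64]
|BD| ∈ [16, 74]
|AD| ∈ [0, 109]

|AD| ∈ [0, 109]  (≈ [0.0000, 109.0000])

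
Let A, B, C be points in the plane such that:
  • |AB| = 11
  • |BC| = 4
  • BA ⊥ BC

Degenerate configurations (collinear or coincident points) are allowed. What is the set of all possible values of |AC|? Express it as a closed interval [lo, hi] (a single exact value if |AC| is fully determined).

|AB| ∈ {11}
|BC| ∈ {4}
|AC| ∈ {√(137)}

|AC| = √(137)  (≈ 11.7047)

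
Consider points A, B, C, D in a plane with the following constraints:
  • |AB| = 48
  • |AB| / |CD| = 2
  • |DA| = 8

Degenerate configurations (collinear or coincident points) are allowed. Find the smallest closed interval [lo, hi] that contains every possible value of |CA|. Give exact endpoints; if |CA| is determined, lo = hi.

|AB| ∈ {48}
|AD| ∈ {8}
|CD| ∈ {24}
|BD| ∈ [40, 56]
|AC| ∈ [16, 32]
|BC| ∈ [16, 80]

|CA| ∈ [16, 32]  (≈ [16.0000, 32.0000])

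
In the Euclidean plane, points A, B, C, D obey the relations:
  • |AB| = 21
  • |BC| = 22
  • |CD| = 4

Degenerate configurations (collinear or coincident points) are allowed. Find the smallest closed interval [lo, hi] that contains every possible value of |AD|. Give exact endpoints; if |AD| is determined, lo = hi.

|AD| ∈ [0, 47]  (≈ [0.0000, 47.0000])

|AB| ∈ {21}
|BC| ∈ {22}
|CD| ∈ {4}
|AC| ∈ [1, 43]
|BD| ∈ [18, 26]
|AD| ∈ [0, 47]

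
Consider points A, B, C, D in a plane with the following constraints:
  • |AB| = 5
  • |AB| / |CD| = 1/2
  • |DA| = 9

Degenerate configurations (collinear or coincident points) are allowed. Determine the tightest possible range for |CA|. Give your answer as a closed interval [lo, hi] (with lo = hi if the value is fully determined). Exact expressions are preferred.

|CA| ∈ [1, 19]  (≈ [1.0000, 19.0000])

|AB| ∈ {5}
|AD| ∈ {9}
|CD| ∈ {10}
|BD| ∈ [4, 14]
|AC| ∈ [1, 19]
|BC| ∈ [0, 24]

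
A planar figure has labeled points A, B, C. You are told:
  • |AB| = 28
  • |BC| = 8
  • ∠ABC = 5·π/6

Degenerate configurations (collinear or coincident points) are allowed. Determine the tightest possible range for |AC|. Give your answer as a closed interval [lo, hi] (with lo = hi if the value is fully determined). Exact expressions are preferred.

|AB| ∈ {28}
|BC| ∈ {8}
|AC| ∈ {4·√(14·√(3) + 53)}

|AC| = 4·√(14·√(3) + 53)  (≈ 35.1565)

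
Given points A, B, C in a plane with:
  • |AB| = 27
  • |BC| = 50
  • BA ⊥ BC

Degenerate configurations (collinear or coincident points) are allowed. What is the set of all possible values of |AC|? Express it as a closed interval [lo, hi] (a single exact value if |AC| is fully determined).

|AB| ∈ {27}
|BC| ∈ {50}
|AC| ∈ {√(3229)}

|AC| = √(3229)  (≈ 56.8243)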